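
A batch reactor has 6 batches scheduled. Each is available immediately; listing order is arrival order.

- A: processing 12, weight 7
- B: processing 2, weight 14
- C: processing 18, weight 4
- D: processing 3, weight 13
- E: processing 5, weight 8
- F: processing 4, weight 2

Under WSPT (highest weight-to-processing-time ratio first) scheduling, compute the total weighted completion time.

555

WSPT (decreasing weight/processing-time ratio): B D E A F C.
B: finishes 2, weight 14, w·C = 28
D: finishes 5, weight 13, w·C = 65
E: finishes 10, weight 8, w·C = 80
A: finishes 22, weight 7, w·C = 154
F: finishes 26, weight 2, w·C = 52
C: finishes 44, weight 4, w·C = 176
Sum = 28+65+80+154+52+176 = 555.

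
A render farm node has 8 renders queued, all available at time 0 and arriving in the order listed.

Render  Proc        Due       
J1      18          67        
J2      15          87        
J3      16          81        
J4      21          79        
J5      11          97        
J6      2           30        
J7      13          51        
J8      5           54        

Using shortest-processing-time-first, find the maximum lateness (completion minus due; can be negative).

22

SPT (increasing processing time): J6 J8 J5 J7 J2 J3 J1 J4.
J6: 0→2, due 30, lateness -28
J8: 2→7, due 54, lateness -47
J5: 7→18, due 97, lateness -79
J7: 18→31, due 51, lateness -20
J2: 31→46, due 87, lateness -41
J3: 46→62, due 81, lateness -19
J1: 62→80, due 67, lateness 13
J4: 80→101, due 79, lateness 22
Maximum = 22.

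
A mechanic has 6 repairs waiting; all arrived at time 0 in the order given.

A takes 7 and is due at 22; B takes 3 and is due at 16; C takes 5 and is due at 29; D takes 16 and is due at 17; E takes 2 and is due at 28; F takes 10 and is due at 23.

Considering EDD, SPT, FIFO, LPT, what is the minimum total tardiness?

30

EDD (increasing due date): B D A F E C.
B: 0→3, due 16, tardiness 0
D: 3→19, due 17, tardiness 2
A: 19→26, due 22, tardiness 4
F: 26→36, due 23, tardiness 13
E: 36→38, due 28, tardiness 10
C: 38→43, due 29, tardiness 14
Sum = 0+2+4+13+10+14 = 43.
SPT (increasing processing time): E B C A F D.
E: 0→2, due 28, tardiness 0
B: 2→5, due 16, tardiness 0
C: 5→10, due 29, tardiness 0
A: 10→17, due 22, tardiness 0
F: 17→27, due 23, tardiness 4
D: 27→43, due 17, tardiness 26
Sum = 0+0+0+0+4+26 = 30.
FIFO (arrival order): A B C D E F.
A: 0→7, due 22, tardiness 0
B: 7→10, due 16, tardiness 0
C: 10→15, due 29, tardiness 0
D: 15→31, due 17, tardiness 14
E: 31→33, due 28, tardiness 5
F: 33→43, due 23, tardiness 20
Sum = 0+0+0+14+5+20 = 39.
LPT (decreasing processing time): D F A C B E.
D: 0→16, due 17, tardiness 0
F: 16→26, due 23, tardiness 3
A: 26→33, due 22, tardiness 11
C: 33→38, due 29, tardiness 9
B: 38→41, due 16, tardiness 25
E: 41→43, due 28, tardiness 15
Sum = 0+3+11+9+25+15 = 63.
EDD 43, SPT 30, FIFO 39, LPT 63 → minimum 30.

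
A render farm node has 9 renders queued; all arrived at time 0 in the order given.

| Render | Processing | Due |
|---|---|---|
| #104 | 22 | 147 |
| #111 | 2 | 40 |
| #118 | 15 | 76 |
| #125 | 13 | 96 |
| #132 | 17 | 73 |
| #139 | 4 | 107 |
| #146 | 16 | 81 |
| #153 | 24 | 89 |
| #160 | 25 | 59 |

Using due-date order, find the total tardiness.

EDD (increasing due date): #111 #160 #132 #118 #146 #153 #125 #139 #104.
#111: 0→2, due 40, tardiness 0
#160: 2→27, due 59, tardiness 0
#132: 27→44, due 73, tardiness 0
#118: 44→59, due 76, tardiness 0
#146: 59→75, due 81, tardiness 0
#153: 75→99, due 89, tardiness 10
#125: 99→112, due 96, tardiness 16
#139: 112→116, due 107, tardiness 9
#104: 116→138, due 147, tardiness 0
Sum = 0+0+0+0+0+10+16+9+0 = 35.

35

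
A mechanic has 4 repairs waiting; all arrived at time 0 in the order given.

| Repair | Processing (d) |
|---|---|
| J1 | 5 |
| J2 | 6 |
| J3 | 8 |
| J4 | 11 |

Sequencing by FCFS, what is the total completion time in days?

FIFO (arrival order): J1 J2 J3 J4.
J1: 0→5
J2: 5→11
J3: 11→19
J4: 19→30
Sum = 5+11+19+30 = 65.

65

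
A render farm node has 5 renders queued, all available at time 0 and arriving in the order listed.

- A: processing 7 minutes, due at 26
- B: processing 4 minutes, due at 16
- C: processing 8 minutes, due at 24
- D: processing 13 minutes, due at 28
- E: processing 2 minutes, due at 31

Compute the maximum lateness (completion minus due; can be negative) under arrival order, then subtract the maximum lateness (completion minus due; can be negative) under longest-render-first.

FIFO (arrival order): A B C D E.
A: 0→7, due 26, lateness -19
B: 7→11, due 16, lateness -5
C: 11→19, due 24, lateness -5
D: 19→32, due 28, lateness 4
E: 32→34, due 31, lateness 3
Maximum = 4.
LPT (decreasing processing time): D C A B E.
D: 0→13, due 28, lateness -15
C: 13→21, due 24, lateness -3
A: 21→28, due 26, lateness 2
B: 28→32, due 16, lateness 16
E: 32→34, due 31, lateness 3
Maximum = 16.
Difference = 4 − 16 = -12.

-12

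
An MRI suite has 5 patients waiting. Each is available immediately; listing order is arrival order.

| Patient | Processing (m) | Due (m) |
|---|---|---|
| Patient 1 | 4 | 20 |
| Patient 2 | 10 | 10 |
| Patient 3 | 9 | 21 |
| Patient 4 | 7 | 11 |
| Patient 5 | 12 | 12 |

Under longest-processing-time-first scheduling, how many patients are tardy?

4

LPT (decreasing processing time): Patient 5 Patient 2 Patient 3 Patient 4 Patient 1.
Patient 5: 0→12, due 12, tardiness 0
Patient 2: 12→22, due 10, tardiness 12
Patient 3: 22→31, due 21, tardiness 10
Patient 4: 31→38, due 11, tardiness 27
Patient 1: 38→42, due 20, tardiness 22
Late patients: 4.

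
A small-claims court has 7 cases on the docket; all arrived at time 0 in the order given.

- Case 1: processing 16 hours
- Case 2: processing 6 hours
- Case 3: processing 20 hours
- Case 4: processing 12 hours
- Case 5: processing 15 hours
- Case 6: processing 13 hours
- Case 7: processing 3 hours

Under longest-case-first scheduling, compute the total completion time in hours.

414

LPT (decreasing processing time): Case 3 Case 1 Case 5 Case 6 Case 4 Case 2 Case 7.
Case 3: 0→20
Case 1: 20→36
Case 5: 36→51
Case 6: 51→64
Case 4: 64→76
Case 2: 76→82
Case 7: 82→85
Sum = 20+36+51+64+76+82+85 = 414.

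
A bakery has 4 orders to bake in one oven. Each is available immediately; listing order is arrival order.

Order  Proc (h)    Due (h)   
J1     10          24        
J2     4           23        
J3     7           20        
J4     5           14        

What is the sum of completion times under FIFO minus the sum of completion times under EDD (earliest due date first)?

12

FIFO (arrival order): J1 J2 J3 J4.
J1: 0→10
J2: 10→14
J3: 14→21
J4: 21→26
Sum = 10+14+21+26 = 71.
EDD (increasing due date): J4 J3 J2 J1.
J4: 0→5
J3: 5→12
J2: 12→16
J1: 16→26
Sum = 5+12+16+26 = 59.
Difference = 71 − 59 = 12.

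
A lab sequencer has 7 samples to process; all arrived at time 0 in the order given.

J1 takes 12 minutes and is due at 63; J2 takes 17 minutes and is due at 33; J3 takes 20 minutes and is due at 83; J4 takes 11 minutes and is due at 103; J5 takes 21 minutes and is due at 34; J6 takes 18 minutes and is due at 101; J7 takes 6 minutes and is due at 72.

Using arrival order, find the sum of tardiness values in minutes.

FIFO (arrival order): J1 J2 J3 J4 J5 J6 J7.
J1: 0→12, due 63, tardiness 0
J2: 12→29, due 33, tardiness 0
J3: 29→49, due 83, tardiness 0
J4: 49→60, due 103, tardiness 0
J5: 60→81, due 34, tardiness 47
J6: 81→99, due 101, tardiness 0
J7: 99→105, due 72, tardiness 33
Sum = 0+0+0+0+47+0+33 = 80.

80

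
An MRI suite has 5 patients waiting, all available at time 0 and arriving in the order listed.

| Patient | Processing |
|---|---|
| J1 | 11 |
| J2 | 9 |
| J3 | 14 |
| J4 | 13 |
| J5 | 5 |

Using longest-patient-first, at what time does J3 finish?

LPT (decreasing processing time): J3 J4 J1 J2 J5.
J3: 0→14

14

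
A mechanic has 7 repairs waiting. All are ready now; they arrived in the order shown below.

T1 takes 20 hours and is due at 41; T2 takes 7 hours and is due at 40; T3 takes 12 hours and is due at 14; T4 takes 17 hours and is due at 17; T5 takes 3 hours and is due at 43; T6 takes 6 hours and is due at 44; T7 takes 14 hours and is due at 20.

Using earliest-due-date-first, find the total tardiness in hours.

139

EDD (increasing due date): T3 T4 T7 T2 T1 T5 T6.
T3: 0→12, due 14, tardiness 0
T4: 12→29, due 17, tardiness 12
T7: 29→43, due 20, tardiness 23
T2: 43→50, due 40, tardiness 10
T1: 50→70, due 41, tardiness 29
T5: 70→73, due 43, tardiness 30
T6: 73→79, due 44, tardiness 35
Sum = 0+12+23+10+29+30+35 = 139.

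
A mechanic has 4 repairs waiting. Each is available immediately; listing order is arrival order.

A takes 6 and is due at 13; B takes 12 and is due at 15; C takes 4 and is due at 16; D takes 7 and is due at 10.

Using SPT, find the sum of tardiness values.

SPT (increasing processing time): C A D B.
C: 0→4, due 16, tardiness 0
A: 4→10, due 13, tardiness 0
D: 10→17, due 10, tardiness 7
B: 17→29, due 15, tardiness 14
Sum = 0+0+7+14 = 21.

21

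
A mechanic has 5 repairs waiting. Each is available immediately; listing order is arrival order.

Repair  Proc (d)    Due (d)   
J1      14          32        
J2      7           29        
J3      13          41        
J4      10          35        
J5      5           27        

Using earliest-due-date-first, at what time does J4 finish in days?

36

EDD (increasing due date): J5 J2 J1 J4 J3.
J5: 0→5
J2: 5→12
J1: 12→26
J4: 26→36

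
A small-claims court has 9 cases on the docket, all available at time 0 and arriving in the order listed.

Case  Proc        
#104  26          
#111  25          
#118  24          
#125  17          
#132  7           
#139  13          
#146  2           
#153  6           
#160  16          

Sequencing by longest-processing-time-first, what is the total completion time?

871

LPT (decreasing processing time): #104 #111 #118 #125 #160 #139 #132 #153 #146.
#104: 0→26
#111: 26→51
#118: 51→75
#125: 75→92
#160: 92→108
#139: 108→121
#132: 121→128
#153: 128→134
#146: 134→136
Sum = 26+51+75+92+108+121+128+134+136 = 871.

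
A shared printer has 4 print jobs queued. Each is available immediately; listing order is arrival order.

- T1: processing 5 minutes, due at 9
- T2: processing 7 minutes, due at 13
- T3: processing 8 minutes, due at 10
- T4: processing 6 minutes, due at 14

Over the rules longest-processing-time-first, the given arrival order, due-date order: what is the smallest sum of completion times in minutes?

63

LPT (decreasing processing time): T3 T2 T4 T1.
T3: 0→8
T2: 8→15
T4: 15→21
T1: 21→26
Sum = 8+15+21+26 = 70.
FIFO (arrival order): T1 T2 T3 T4.
T1: 0→5
T2: 5→12
T3: 12→20
T4: 20→26
Sum = 5+12+20+26 = 63.
EDD (increasing due date): T1 T3 T2 T4.
T1: 0→5
T3: 5→13
T2: 13→20
T4: 20→26
Sum = 5+13+20+26 = 64.
LPT 70, FIFO 63, EDD 64 → minimum 63.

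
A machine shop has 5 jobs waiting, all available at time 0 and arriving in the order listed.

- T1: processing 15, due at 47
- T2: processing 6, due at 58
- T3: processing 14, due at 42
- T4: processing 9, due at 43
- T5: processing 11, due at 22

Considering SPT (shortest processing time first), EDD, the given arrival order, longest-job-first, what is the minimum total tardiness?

2

SPT (increasing processing time): T2 T4 T5 T3 T1.
T2: 0→6, due 58, tardiness 0
T4: 6→15, due 43, tardiness 0
T5: 15→26, due 22, tardiness 4
T3: 26→40, due 42, tardiness 0
T1: 40→55, due 47, tardiness 8
Sum = 0+0+4+0+8 = 12.
EDD (increasing due date): T5 T3 T4 T1 T2.
T5: 0→11, due 22, tardiness 0
T3: 11→25, due 42, tardiness 0
T4: 25→34, due 43, tardiness 0
T1: 34→49, due 47, tardiness 2
T2: 49→55, due 58, tardiness 0
Sum = 0+0+0+2+0 = 2.
FIFO (arrival order): T1 T2 T3 T4 T5.
T1: 0→15, due 47, tardiness 0
T2: 15→21, due 58, tardiness 0
T3: 21→35, due 42, tardiness 0
T4: 35→44, due 43, tardiness 1
T5: 44→55, due 22, tardiness 33
Sum = 0+0+0+1+33 = 34.
LPT (decreasing processing time): T1 T3 T5 T4 T2.
T1: 0→15, due 47, tardiness 0
T3: 15→29, due 42, tardiness 0
T5: 29→40, due 22, tardiness 18
T4: 40→49, due 43, tardiness 6
T2: 49→55, due 58, tardiness 0
Sum = 0+0+18+6+0 = 24.
SPT 12, EDD 2, FIFO 34, LPT 24 → minimum 2.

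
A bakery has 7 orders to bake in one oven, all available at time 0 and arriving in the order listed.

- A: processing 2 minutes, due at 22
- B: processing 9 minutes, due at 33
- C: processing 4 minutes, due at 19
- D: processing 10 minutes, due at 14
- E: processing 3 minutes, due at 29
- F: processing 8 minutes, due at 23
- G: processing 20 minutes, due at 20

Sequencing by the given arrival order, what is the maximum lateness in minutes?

36

FIFO (arrival order): A B C D E F G.
A: 0→2, due 22, lateness -20
B: 2→11, due 33, lateness -22
C: 11→15, due 19, lateness -4
D: 15→25, due 14, lateness 11
E: 25→28, due 29, lateness -1
F: 28→36, due 23, lateness 13
G: 36→56, due 20, lateness 36
Maximum = 36.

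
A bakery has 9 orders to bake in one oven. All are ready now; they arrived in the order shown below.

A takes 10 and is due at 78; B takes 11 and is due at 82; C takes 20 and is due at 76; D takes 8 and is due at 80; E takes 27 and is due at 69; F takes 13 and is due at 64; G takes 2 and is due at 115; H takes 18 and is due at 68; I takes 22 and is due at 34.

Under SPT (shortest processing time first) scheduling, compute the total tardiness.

SPT (increasing processing time): G D A B F H C I E.
G: 0→2, due 115, tardiness 0
D: 2→10, due 80, tardiness 0
A: 10→20, due 78, tardiness 0
B: 20→31, due 82, tardiness 0
F: 31→44, due 64, tardiness 0
H: 44→62, due 68, tardiness 0
C: 62→82, due 76, tardiness 6
I: 82→104, due 34, tardiness 70
E: 104→131, due 69, tardiness 62
Sum = 0+0+0+0+0+0+6+70+62 = 138.

138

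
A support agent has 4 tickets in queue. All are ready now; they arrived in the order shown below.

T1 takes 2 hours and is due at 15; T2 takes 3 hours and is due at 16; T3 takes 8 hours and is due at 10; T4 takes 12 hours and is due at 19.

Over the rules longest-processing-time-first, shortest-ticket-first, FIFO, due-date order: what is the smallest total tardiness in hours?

6

LPT (decreasing processing time): T4 T3 T2 T1.
T4: 0→12, due 19, tardiness 0
T3: 12→20, due 10, tardiness 10
T2: 20→23, due 16, tardiness 7
T1: 23→25, due 15, tardiness 10
Sum = 0+10+7+10 = 27.
SPT (increasing processing time): T1 T2 T3 T4.
T1: 0→2, due 15, tardiness 0
T2: 2→5, due 16, tardiness 0
T3: 5→13, due 10, tardiness 3
T4: 13→25, due 19, tardiness 6
Sum = 0+0+3+6 = 9.
FIFO (arrival order): T1 T2 T3 T4.
T1: 0→2, due 15, tardiness 0
T2: 2→5, due 16, tardiness 0
T3: 5→13, due 10, tardiness 3
T4: 13→25, due 19, tardiness 6
Sum = 0+0+3+6 = 9.
EDD (increasing due date): T3 T1 T2 T4.
T3: 0→8, due 10, tardiness 0
T1: 8→10, due 15, tardiness 0
T2: 10→13, due 16, tardiness 0
T4: 13→25, due 19, tardiness 6
Sum = 0+0+0+6 = 6.
LPT 27, SPT 9, FIFO 9, EDD 6 → minimum 6.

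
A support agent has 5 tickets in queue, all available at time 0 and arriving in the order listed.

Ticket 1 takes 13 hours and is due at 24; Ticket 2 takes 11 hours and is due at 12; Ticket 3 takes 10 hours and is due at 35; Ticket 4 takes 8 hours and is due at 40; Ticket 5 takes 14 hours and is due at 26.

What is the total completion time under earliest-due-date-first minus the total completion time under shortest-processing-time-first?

24

EDD (increasing due date): Ticket 2 Ticket 1 Ticket 5 Ticket 3 Ticket 4.
Ticket 2: 0→11
Ticket 1: 11→24
Ticket 5: 24→38
Ticket 3: 38→48
Ticket 4: 48→56
Sum = 11+24+38+48+56 = 177.
SPT (increasing processing time): Ticket 4 Ticket 3 Ticket 2 Ticket 1 Ticket 5.
Ticket 4: 0→8
Ticket 3: 8→18
Ticket 2: 18→29
Ticket 1: 29→42
Ticket 5: 42→56
Sum = 8+18+29+42+56 = 153.
Difference = 177 − 153 = 24.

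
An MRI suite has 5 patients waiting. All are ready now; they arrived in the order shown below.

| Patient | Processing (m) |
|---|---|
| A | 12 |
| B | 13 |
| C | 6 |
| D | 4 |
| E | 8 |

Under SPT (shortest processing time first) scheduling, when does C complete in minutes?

SPT (increasing processing time): D C E A B.
D: 0→4
C: 4→10

10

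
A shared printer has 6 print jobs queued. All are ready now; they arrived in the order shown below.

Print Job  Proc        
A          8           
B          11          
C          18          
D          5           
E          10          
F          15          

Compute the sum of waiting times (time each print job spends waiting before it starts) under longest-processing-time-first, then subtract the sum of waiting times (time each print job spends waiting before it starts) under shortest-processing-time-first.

LPT (decreasing processing time): C F B E A D.
C: waits 0, runs 0→18
F: waits 18, runs 18→33
B: waits 33, runs 33→44
E: waits 44, runs 44→54
A: waits 54, runs 54→62
D: waits 62, runs 62→67
Sum = 0+18+33+44+54+62 = 211.
SPT (increasing processing time): D A E B F C.
D: waits 0, runs 0→5
A: waits 5, runs 5→13
E: waits 13, runs 13→23
B: waits 23, runs 23→34
F: waits 34, runs 34→49
C: waits 49, runs 49→67
Sum = 0+5+13+23+34+49 = 124.
Difference = 211 − 124 = 87.

87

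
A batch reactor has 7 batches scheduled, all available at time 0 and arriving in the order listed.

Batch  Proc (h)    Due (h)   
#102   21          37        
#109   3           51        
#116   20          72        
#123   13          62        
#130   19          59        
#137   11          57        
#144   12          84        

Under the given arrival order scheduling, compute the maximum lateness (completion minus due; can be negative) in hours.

FIFO (arrival order): #102 #109 #116 #123 #130 #137 #144.
#102: 0→21, due 37, lateness -16
#109: 21→24, due 51, lateness -27
#116: 24→44, due 72, lateness -28
#123: 44→57, due 62, lateness -5
#130: 57→76, due 59, lateness 17
#137: 76→87, due 57, lateness 30
#144: 87→99, due 84, lateness 15
Maximum = 30.

30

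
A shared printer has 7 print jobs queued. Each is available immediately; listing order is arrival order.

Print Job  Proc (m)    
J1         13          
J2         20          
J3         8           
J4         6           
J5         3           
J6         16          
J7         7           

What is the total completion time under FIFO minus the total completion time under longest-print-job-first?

FIFO (arrival order): J1 J2 J3 J4 J5 J6 J7.
J1: 0→13
J2: 13→33
J3: 33→41
J4: 41→47
J5: 47→50
J6: 50→66
J7: 66→73
Sum = 13+33+41+47+50+66+73 = 323.
LPT (decreasing processing time): J2 J6 J1 J3 J7 J4 J5.
J2: 0→20
J6: 20→36
J1: 36→49
J3: 49→57
J7: 57→64
J4: 64→70
J5: 70→73
Sum = 20+36+49+57+64+70+73 = 369.
Difference = 323 − 369 = -46.

-46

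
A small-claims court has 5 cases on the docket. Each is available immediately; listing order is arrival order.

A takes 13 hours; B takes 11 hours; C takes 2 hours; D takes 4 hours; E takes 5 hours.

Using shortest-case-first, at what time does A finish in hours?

SPT (increasing processing time): C D E B A.
C: 0→2
D: 2→6
E: 6→11
B: 11→22
A: 22→35

35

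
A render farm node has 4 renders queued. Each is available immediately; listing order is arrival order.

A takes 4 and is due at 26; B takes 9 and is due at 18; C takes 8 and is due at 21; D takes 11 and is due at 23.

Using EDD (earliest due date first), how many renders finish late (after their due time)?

EDD (increasing due date): B C D A.
B: 0→9, due 18, tardiness 0
C: 9→17, due 21, tardiness 0
D: 17→28, due 23, tardiness 5
A: 28→32, due 26, tardiness 6
Late renders: 2.

2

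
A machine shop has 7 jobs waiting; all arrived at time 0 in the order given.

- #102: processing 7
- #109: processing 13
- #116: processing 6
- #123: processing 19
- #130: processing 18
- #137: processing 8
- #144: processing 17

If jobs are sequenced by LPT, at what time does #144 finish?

LPT (decreasing processing time): #123 #130 #144 #109 #137 #102 #116.
#123: 0→19
#130: 19→37
#144: 37→54

54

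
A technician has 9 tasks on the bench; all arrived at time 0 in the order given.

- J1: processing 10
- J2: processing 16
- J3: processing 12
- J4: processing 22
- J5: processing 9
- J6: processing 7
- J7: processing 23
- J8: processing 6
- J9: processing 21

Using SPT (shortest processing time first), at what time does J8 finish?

6

SPT (increasing processing time): J8 J6 J5 J1 J3 J2 J9 J4 J7.
J8: 0→6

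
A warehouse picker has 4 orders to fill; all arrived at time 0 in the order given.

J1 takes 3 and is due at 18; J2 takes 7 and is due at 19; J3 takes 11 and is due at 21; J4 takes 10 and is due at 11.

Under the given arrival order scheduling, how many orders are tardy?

1

FIFO (arrival order): J1 J2 J3 J4.
J1: 0→3, due 18, tardiness 0
J2: 3→10, due 19, tardiness 0
J3: 10→21, due 21, tardiness 0
J4: 21→31, due 11, tardiness 20
Late orders: 1.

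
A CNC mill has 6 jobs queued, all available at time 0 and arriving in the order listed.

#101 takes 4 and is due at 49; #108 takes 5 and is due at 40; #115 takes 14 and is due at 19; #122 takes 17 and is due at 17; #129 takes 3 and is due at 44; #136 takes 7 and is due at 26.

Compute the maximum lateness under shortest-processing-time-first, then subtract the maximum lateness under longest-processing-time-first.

SPT (increasing processing time): #129 #101 #108 #136 #115 #122.
#129: 0→3, due 44, lateness -41
#101: 3→7, due 49, lateness -42
#108: 7→12, due 40, lateness -28
#136: 12→19, due 26, lateness -7
#115: 19→33, due 19, lateness 14
#122: 33→50, due 17, lateness 33
Maximum = 33.
LPT (decreasing processing time): #122 #115 #136 #108 #101 #129.
#122: 0→17, due 17, lateness 0
#115: 17→31, due 19, lateness 12
#136: 31→38, due 26, lateness 12
#108: 38→43, due 40, lateness 3
#101: 43→47, due 49, lateness -2
#129: 47→50, due 44, lateness 6
Maximum = 12.
Difference = 33 − 12 = 21.

21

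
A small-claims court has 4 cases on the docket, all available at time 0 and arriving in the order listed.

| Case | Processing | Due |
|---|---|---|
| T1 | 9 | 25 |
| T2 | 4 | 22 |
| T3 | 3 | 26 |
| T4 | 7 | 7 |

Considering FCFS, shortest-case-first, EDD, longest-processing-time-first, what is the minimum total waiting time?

FIFO (arrival order): T1 T2 T3 T4.
T1: waits 0, runs 0→9
T2: waits 9, runs 9→13
T3: waits 13, runs 13→16
T4: waits 16, runs 16→23
Sum = 0+9+13+16 = 38.
SPT (increasing processing time): T3 T2 T4 T1.
T3: waits 0, runs 0→3
T2: waits 3, runs 3→7
T4: waits 7, runs 7→14
T1: waits 14, runs 14→23
Sum = 0+3+7+14 = 24.
EDD (increasing due date): T4 T2 T1 T3.
T4: waits 0, runs 0→7
T2: waits 7, runs 7→11
T1: waits 11, runs 11→20
T3: waits 20, runs 20→23
Sum = 0+7+11+20 = 38.
LPT (decreasing processing time): T1 T4 T2 T3.
T1: waits 0, runs 0→9
T4: waits 9, runs 9→16
T2: waits 16, runs 16→20
T3: waits 20, runs 20→23
Sum = 0+9+16+20 = 45.
FIFO 38, SPT 24, EDD 38, LPT 45 → minimum 24.

24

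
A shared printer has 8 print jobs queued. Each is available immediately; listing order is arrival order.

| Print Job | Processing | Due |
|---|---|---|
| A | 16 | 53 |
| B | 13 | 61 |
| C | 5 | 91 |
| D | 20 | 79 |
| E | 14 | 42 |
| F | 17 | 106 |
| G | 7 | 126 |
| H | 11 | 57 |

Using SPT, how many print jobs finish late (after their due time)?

3

SPT (increasing processing time): C G H B E A F D.
C: 0→5, due 91, tardiness 0
G: 5→12, due 126, tardiness 0
H: 12→23, due 57, tardiness 0
B: 23→36, due 61, tardiness 0
E: 36→50, due 42, tardiness 8
A: 50→66, due 53, tardiness 13
F: 66→83, due 106, tardiness 0
D: 83→103, due 79, tardiness 24
Late print jobs: 3.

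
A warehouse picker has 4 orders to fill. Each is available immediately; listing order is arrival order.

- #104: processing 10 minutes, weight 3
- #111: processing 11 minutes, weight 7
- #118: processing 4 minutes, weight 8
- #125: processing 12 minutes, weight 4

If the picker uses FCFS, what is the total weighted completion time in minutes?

FIFO (arrival order): #104 #111 #118 #125.
#104: finishes 10, weight 3, w·C = 30
#111: finishes 21, weight 7, w·C = 147
#118: finishes 25, weight 8, w·C = 200
#125: finishes 37, weight 4, w·C = 148
Sum = 30+147+200+148 = 525.

525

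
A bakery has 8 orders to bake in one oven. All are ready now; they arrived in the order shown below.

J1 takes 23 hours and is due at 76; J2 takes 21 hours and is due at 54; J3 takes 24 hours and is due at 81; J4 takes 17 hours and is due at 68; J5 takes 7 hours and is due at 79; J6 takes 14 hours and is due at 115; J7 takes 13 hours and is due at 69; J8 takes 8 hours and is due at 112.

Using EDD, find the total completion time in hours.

610

EDD (increasing due date): J2 J4 J7 J1 J5 J3 J8 J6.
J2: 0→21
J4: 21→38
J7: 38→51
J1: 51→74
J5: 74→81
J3: 81→105
J8: 105→113
J6: 113→127
Sum = 21+38+51+74+81+105+113+127 = 610.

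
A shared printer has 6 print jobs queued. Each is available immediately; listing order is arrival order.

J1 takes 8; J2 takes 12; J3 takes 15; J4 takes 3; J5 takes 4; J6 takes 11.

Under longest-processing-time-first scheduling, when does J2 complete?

LPT (decreasing processing time): J3 J2 J6 J1 J5 J4.
J3: 0→15
J2: 15→27

27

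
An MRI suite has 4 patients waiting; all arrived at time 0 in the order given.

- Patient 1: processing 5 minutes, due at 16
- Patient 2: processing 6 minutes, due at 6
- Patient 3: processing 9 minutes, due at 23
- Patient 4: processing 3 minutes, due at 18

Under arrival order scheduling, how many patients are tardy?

2

FIFO (arrival order): Patient 1 Patient 2 Patient 3 Patient 4.
Patient 1: 0→5, due 16, tardiness 0
Patient 2: 5→11, due 6, tardiness 5
Patient 3: 11→20, due 23, tardiness 0
Patient 4: 20→23, due 18, tardiness 5
Late patients: 2.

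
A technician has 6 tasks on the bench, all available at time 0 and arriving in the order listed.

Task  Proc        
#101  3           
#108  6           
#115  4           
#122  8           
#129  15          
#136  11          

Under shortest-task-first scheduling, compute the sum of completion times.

SPT (increasing processing time): #101 #115 #108 #122 #136 #129.
#101: 0→3
#115: 3→7
#108: 7→13
#122: 13→21
#136: 21→32
#129: 32→47
Sum = 3+7+13+21+32+47 = 123.

123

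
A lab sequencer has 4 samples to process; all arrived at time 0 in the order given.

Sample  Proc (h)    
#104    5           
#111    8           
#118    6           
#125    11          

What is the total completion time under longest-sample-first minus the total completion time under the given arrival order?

18

LPT (decreasing processing time): #125 #111 #118 #104.
#125: 0→11
#111: 11→19
#118: 19→25
#104: 25→30
Sum = 11+19+25+30 = 85.
FIFO (arrival order): #104 #111 #118 #125.
#104: 0→5
#111: 5→13
#118: 13→19
#125: 19→30
Sum = 5+13+19+30 = 67.
Difference = 85 − 67 = 18.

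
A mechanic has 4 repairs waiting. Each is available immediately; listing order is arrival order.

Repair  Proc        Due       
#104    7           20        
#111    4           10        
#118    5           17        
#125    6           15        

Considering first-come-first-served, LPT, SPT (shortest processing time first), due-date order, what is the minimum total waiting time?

FIFO (arrival order): #104 #111 #118 #125.
#104: waits 0, runs 0→7
#111: waits 7, runs 7→11
#118: waits 11, runs 11→16
#125: waits 16, runs 16→22
Sum = 0+7+11+16 = 34.
LPT (decreasing processing time): #104 #125 #118 #111.
#104: waits 0, runs 0→7
#125: waits 7, runs 7→13
#118: waits 13, runs 13→18
#111: waits 18, runs 18→22
Sum = 0+7+13+18 = 38.
SPT (increasing processing time): #111 #118 #125 #104.
#111: waits 0, runs 0→4
#118: waits 4, runs 4→9
#125: waits 9, runs 9→15
#104: waits 15, runs 15→22
Sum = 0+4+9+15 = 28.
EDD (increasing due date): #111 #125 #118 #104.
#111: waits 0, runs 0→4
#125: waits 4, runs 4→10
#118: waits 10, runs 10→15
#104: waits 15, runs 15→22
Sum = 0+4+10+15 = 29.
FIFO 34, LPT 38, SPT 28, EDD 29 → minimum 28.

28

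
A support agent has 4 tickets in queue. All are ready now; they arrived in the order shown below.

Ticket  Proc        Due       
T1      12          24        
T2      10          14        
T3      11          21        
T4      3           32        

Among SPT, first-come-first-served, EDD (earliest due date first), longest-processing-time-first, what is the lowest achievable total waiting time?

40

SPT (increasing processing time): T4 T2 T3 T1.
T4: waits 0, runs 0→3
T2: waits 3, runs 3→13
T3: waits 13, runs 13→24
T1: waits 24, runs 24→36
Sum = 0+3+13+24 = 40.
FIFO (arrival order): T1 T2 T3 T4.
T1: waits 0, runs 0→12
T2: waits 12, runs 12→22
T3: waits 22, runs 22→33
T4: waits 33, runs 33→36
Sum = 0+12+22+33 = 67.
EDD (increasing due date): T2 T3 T1 T4.
T2: waits 0, runs 0→10
T3: waits 10, runs 10→21
T1: waits 21, runs 21→33
T4: waits 33, runs 33→36
Sum = 0+10+21+33 = 64.
LPT (decreasing processing time): T1 T3 T2 T4.
T1: waits 0, runs 0→12
T3: waits 12, runs 12→23
T2: waits 23, runs 23→33
T4: waits 33, runs 33→36
Sum = 0+12+23+33 = 68.
SPT 40, FIFO 67, EDD 64, LPT 68 → minimum 40.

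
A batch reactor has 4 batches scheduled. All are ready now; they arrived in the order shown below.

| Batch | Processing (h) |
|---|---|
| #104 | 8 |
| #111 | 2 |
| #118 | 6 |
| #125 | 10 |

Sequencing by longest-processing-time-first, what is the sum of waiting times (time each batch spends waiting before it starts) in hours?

52

LPT (decreasing processing time): #125 #104 #118 #111.
#125: waits 0, runs 0→10
#104: waits 10, runs 10→18
#118: waits 18, runs 18→24
#111: waits 24, runs 24→26
Sum = 0+10+18+24 = 52.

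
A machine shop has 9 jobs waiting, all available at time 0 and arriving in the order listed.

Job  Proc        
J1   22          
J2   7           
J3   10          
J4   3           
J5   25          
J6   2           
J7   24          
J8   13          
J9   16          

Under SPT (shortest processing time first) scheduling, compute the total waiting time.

SPT (increasing processing time): J6 J4 J2 J3 J8 J9 J1 J7 J5.
J6: waits 0, runs 0→2
J4: waits 2, runs 2→5
J2: waits 5, runs 5→12
J3: waits 12, runs 12→22
J8: waits 22, runs 22→35
J9: waits 35, runs 35→51
J1: waits 51, runs 51→73
J7: waits 73, runs 73→97
J5: waits 97, runs 97→122
Sum = 0+2+5+12+22+35+51+73+97 = 297.

297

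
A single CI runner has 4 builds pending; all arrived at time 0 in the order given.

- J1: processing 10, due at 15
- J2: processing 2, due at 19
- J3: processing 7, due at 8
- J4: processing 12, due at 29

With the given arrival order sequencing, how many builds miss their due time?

FIFO (arrival order): J1 J2 J3 J4.
J1: 0→10, due 15, tardiness 0
J2: 10→12, due 19, tardiness 0
J3: 12→19, due 8, tardiness 11
J4: 19→31, due 29, tardiness 2
Late builds: 2.

2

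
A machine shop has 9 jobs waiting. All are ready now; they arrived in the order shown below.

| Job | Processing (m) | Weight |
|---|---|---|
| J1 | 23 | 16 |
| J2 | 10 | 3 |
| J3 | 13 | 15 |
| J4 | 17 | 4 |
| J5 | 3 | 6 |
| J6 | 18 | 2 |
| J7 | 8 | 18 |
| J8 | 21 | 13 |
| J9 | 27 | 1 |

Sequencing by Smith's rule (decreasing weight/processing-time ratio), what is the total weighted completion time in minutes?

3186

WSPT (decreasing weight/processing-time ratio): J7 J5 J3 J1 J8 J2 J4 J6 J9.
J7: finishes 8, weight 18, w·C = 144
J5: finishes 11, weight 6, w·C = 66
J3: finishes 24, weight 15, w·C = 360
J1: finishes 47, weight 16, w·C = 752
J8: finishes 68, weight 13, w·C = 884
J2: finishes 78, weight 3, w·C = 234
J4: finishes 95, weight 4, w·C = 380
J6: finishes 113, weight 2, w·C = 226
J9: finishes 140, weight 1, w·C = 140
Sum = 144+66+360+752+884+234+380+226+140 = 3186.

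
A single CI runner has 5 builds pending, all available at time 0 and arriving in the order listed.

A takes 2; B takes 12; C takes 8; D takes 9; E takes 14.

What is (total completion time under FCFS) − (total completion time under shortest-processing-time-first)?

FIFO (arrival order): A B C D E.
A: 0→2
B: 2→14
C: 14→22
D: 22→31
E: 31→45
Sum = 2+14+22+31+45 = 114.
SPT (increasing processing time): A C D B E.
A: 0→2
C: 2→10
D: 10→19
B: 19→31
E: 31→45
Sum = 2+10+19+31+45 = 107.
Difference = 114 − 107 = 7.

7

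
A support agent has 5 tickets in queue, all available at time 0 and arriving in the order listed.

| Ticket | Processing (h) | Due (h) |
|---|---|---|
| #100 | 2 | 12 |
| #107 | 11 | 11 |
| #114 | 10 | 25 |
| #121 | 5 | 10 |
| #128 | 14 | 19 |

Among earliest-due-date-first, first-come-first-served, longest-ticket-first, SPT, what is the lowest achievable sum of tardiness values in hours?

40

EDD (increasing due date): #121 #107 #100 #128 #114.
#121: 0→5, due 10, tardiness 0
#107: 5→16, due 11, tardiness 5
#100: 16→18, due 12, tardiness 6
#128: 18→32, due 19, tardiness 13
#114: 32→42, due 25, tardiness 17
Sum = 0+5+6+13+17 = 41.
FIFO (arrival order): #100 #107 #114 #121 #128.
#100: 0→2, due 12, tardiness 0
#107: 2→13, due 11, tardiness 2
#114: 13→23, due 25, tardiness 0
#121: 23→28, due 10, tardiness 18
#128: 28→42, due 19, tardiness 23
Sum = 0+2+0+18+23 = 43.
LPT (decreasing processing time): #128 #107 #114 #121 #100.
#128: 0→14, due 19, tardiness 0
#107: 14→25, due 11, tardiness 14
#114: 25→35, due 25, tardiness 10
#121: 35→40, due 10, tardiness 30
#100: 40→42, due 12, tardiness 30
Sum = 0+14+10+30+30 = 84.
SPT (increasing processing time): #100 #121 #114 #107 #128.
#100: 0→2, due 12, tardiness 0
#121: 2→7, due 10, tardiness 0
#114: 7→17, due 25, tardiness 0
#107: 17→28, due 11, tardiness 17
#128: 28→42, due 19, tardiness 23
Sum = 0+0+0+17+23 = 40.
EDD 41, FIFO 43, LPT 84, SPT 40 → minimum 40.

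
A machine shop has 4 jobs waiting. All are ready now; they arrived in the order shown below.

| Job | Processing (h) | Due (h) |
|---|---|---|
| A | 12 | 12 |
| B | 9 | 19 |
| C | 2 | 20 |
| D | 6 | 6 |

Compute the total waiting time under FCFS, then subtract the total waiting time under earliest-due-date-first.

FIFO (arrival order): A B C D.
A: waits 0, runs 0→12
B: waits 12, runs 12→21
C: waits 21, runs 21→23
D: waits 23, runs 23→29
Sum = 0+12+21+23 = 56.
EDD (increasing due date): D A B C.
D: waits 0, runs 0→6
A: waits 6, runs 6→18
B: waits 18, runs 18→27
C: waits 27, runs 27→29
Sum = 0+6+18+27 = 51.
Difference = 56 − 51 = 5.

5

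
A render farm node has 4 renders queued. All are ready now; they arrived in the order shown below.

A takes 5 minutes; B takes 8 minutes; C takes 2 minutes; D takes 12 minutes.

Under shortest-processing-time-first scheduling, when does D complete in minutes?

SPT (increasing processing time): C A B D.
C: 0→2
A: 2→7
B: 7→15
D: 15→27

27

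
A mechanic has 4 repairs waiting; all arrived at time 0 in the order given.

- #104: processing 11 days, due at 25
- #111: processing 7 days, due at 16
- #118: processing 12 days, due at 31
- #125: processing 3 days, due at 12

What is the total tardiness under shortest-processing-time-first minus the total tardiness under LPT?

-33

SPT (increasing processing time): #125 #111 #104 #118.
#125: 0→3, due 12, tardiness 0
#111: 3→10, due 16, tardiness 0
#104: 10→21, due 25, tardiness 0
#118: 21→33, due 31, tardiness 2
Sum = 0+0+0+2 = 2.
LPT (decreasing processing time): #118 #104 #111 #125.
#118: 0→12, due 31, tardiness 0
#104: 12→23, due 25, tardiness 0
#111: 23→30, due 16, tardiness 14
#125: 30→33, due 12, tardiness 21
Sum = 0+0+14+21 = 35.
Difference = 2 − 35 = -33.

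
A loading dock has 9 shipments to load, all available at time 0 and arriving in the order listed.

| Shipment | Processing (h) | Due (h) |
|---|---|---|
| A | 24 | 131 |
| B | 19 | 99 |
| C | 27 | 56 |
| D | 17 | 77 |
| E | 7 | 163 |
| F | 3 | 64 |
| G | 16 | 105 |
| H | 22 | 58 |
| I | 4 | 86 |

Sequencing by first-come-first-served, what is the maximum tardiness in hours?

77

FIFO (arrival order): A B C D E F G H I.
A: 0→24, due 131, tardiness 0
B: 24→43, due 99, tardiness 0
C: 43→70, due 56, tardiness 14
D: 70→87, due 77, tardiness 10
E: 87→94, due 163, tardiness 0
F: 94→97, due 64, tardiness 33
G: 97→113, due 105, tardiness 8
H: 113→135, due 58, tardiness 77
I: 135→139, due 86, tardiness 53
Maximum = 77.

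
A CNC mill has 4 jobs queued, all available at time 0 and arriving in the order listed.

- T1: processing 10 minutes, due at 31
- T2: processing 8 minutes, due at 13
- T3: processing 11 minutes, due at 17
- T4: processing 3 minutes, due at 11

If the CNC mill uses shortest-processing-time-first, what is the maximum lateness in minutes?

SPT (increasing processing time): T4 T2 T1 T3.
T4: 0→3, due 11, lateness -8
T2: 3→11, due 13, lateness -2
T1: 11→21, due 31, lateness -10
T3: 21→32, due 17, lateness 15
Maximum = 15.

15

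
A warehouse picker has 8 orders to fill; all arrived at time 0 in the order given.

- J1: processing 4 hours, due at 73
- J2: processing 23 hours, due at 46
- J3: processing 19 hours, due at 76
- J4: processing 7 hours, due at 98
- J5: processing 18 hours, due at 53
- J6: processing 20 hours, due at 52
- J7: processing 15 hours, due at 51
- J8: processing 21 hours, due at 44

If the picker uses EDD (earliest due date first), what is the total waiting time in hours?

521

EDD (increasing due date): J8 J2 J7 J6 J5 J1 J3 J4.
J8: waits 0, runs 0→21
J2: waits 21, runs 21→44
J7: waits 44, runs 44→59
J6: waits 59, runs 59→79
J5: waits 79, runs 79→97
J1: waits 97, runs 97→101
J3: waits 101, runs 101→120
J4: waits 120, runs 120→127
Sum = 0+21+44+59+79+97+101+120 = 521.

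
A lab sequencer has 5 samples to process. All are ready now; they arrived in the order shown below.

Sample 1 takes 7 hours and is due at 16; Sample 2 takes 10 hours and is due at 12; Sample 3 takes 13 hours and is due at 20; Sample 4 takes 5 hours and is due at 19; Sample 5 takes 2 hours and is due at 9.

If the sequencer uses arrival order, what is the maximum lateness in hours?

28

FIFO (arrival order): Sample 1 Sample 2 Sample 3 Sample 4 Sample 5.
Sample 1: 0→7, due 16, lateness -9
Sample 2: 7→17, due 12, lateness 5
Sample 3: 17→30, due 20, lateness 10
Sample 4: 30→35, due 19, lateness 16
Sample 5: 35→37, due 9, lateness 28
Maximum = 28.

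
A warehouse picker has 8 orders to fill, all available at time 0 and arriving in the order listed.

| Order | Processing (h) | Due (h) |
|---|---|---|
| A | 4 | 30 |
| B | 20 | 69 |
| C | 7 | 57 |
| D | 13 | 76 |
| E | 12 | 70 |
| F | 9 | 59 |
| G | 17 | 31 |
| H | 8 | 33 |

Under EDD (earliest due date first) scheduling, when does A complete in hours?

EDD (increasing due date): A G H C F B E D.
A: 0→4

4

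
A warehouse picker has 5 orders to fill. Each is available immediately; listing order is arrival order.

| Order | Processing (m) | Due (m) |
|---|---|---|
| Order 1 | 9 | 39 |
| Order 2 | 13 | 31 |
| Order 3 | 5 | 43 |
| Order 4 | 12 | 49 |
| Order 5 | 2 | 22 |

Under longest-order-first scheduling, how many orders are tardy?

LPT (decreasing processing time): Order 2 Order 4 Order 1 Order 3 Order 5.
Order 2: 0→13, due 31, tardiness 0
Order 4: 13→25, due 49, tardiness 0
Order 1: 25→34, due 39, tardiness 0
Order 3: 34→39, due 43, tardiness 0
Order 5: 39→41, due 22, tardiness 19
Late orders: 1.

1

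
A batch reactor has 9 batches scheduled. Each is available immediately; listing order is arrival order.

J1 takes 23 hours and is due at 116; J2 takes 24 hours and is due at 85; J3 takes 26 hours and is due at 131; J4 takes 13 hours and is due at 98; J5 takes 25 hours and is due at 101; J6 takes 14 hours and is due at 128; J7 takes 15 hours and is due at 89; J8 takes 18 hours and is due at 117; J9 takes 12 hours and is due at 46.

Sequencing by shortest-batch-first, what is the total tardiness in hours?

116

SPT (increasing processing time): J9 J4 J6 J7 J8 J1 J2 J5 J3.
J9: 0→12, due 46, tardiness 0
J4: 12→25, due 98, tardiness 0
J6: 25→39, due 128, tardiness 0
J7: 39→54, due 89, tardiness 0
J8: 54→72, due 117, tardiness 0
J1: 72→95, due 116, tardiness 0
J2: 95→119, due 85, tardiness 34
J5: 119→144, due 101, tardiness 43
J3: 144→170, due 131, tardiness 39
Sum = 0+0+0+0+0+0+34+43+39 = 116.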